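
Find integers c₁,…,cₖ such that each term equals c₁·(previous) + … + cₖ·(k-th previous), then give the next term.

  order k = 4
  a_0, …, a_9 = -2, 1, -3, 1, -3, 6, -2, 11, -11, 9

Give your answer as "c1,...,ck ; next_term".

  a_4 = 0·1 + 1·-3 + -2·1 + -1·-2 = -3
  a_5 = 0·-3 + 1·1 + -2·-3 + -1·1 = 6
  a_6 = 0·6 + 1·-3 + -2·1 + -1·-3 = -2
  a_7 = 0·-2 + 1·6 + -2·-3 + -1·1 = 11
  a_8 = 0·11 + 1·-2 + -2·6 + -1·-3 = -11
  a_9 = 0·-11 + 1·11 + -2·-2 + -1·6 = 9
  a_10 = 0·9 + 1·-11 + -2·11 + -1·-2 = -31

0,1,-2,-1 ; -31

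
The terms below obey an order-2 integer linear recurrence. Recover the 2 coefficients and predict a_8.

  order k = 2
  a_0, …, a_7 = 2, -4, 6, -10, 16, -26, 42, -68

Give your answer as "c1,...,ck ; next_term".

  a_2 = -1·-4 + 1·2 = 6
  a_3 = -1·6 + 1·-4 = -10
  a_4 = -1·-10 + 1·6 = 16
  a_5 = -1·16 + 1·-10 = -26
  a_6 = -1·-26 + 1·16 = 42
  a_7 = -1·42 + 1·-26 = -68
  a_8 = -1·-68 + 1·42 = 110

-1,1 ; 110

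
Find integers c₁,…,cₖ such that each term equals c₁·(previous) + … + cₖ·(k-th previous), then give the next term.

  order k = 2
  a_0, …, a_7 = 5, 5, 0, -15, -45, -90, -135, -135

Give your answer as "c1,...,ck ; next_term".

3,-3 ; 0

  a_2 = 3·5 + -3·5 = 0
  a_3 = 3·0 + -3·5 = -15
  a_4 = 3·-15 + -3·0 = -45
  a_5 = 3·-45 + -3·-15 = -90
  a_6 = 3·-90 + -3·-45 = -135
  a_7 = 3·-135 + -3·-90 = -135
  a_8 = 3·-135 + -3·-135 = 0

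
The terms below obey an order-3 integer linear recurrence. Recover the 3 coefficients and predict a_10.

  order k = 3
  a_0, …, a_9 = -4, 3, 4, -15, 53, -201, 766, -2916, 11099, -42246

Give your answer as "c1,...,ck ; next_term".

-4,-1,-1 ; 160801

  a_3 = -4·4 + -1·3 + -1·-4 = -15
  a_4 = -4·-15 + -1·4 + -1·3 = 53
  a_5 = -4·53 + -1·-15 + -1·4 = -201
  a_6 = -4·-201 + -1·53 + -1·-15 = 766
  a_7 = -4·766 + -1·-201 + -1·53 = -2916
  a_8 = -4·-2916 + -1·766 + -1·-201 = 11099
  a_9 = -4·11099 + -1·-2916 + -1·766 = -42246
  a_10 = -4·-42246 + -1·11099 + -1·-2916 = 160801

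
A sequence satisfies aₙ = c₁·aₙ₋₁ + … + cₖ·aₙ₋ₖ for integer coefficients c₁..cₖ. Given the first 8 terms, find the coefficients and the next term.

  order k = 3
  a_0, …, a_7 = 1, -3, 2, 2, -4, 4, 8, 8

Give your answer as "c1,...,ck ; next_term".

2,2,4 ; 48

  a_3 = 2·2 + 2·-3 + 4·1 = 2
  a_4 = 2·2 + 2·2 + 4·-3 = -4
  a_5 = 2·-4 + 2·2 + 4·2 = 4
  a_6 = 2·4 + 2·-4 + 4·2 = 8
  a_7 = 2·8 + 2·4 + 4·-4 = 8
  a_8 = 2·8 + 2·8 + 4·4 = 48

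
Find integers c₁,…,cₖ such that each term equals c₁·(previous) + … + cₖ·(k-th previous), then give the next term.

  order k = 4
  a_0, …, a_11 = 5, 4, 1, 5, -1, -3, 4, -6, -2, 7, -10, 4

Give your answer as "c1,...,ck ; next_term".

  a_4 = 0·5 + 0·1 + 1·4 + -1·5 = -1
  a_5 = 0·-1 + 0·5 + 1·1 + -1·4 = -3
  a_6 = 0·-3 + 0·-1 + 1·5 + -1·1 = 4
  a_7 = 0·4 + 0·-3 + 1·-1 + -1·5 = -6
  a_8 = 0·-6 + 0·4 + 1·-3 + -1·-1 = -2
  a_9 = 0·-2 + 0·-6 + 1·4 + -1·-3 = 7
  a_10 = 0·7 + 0·-2 + 1·-6 + -1·4 = -10
  a_11 = 0·-10 + 0·7 + 1·-2 + -1·-6 = 4
  a_12 = 0·4 + 0·-10 + 1·7 + -1·-2 = 9

0,0,1,-1 ; 9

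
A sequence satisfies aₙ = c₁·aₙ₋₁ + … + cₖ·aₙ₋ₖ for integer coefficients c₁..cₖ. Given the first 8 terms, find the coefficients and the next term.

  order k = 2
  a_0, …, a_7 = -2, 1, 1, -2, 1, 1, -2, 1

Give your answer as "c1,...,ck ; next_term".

  a_2 = -1·1 + -1·-2 = 1
  a_3 = -1·1 + -1·1 = -2
  a_4 = -1·-2 + -1·1 = 1
  a_5 = -1·1 + -1·-2 = 1
  a_6 = -1·1 + -1·1 = -2
  a_7 = -1·-2 + -1·1 = 1
  a_8 = -1·1 + -1·-2 = 1

-1,-1 ; 1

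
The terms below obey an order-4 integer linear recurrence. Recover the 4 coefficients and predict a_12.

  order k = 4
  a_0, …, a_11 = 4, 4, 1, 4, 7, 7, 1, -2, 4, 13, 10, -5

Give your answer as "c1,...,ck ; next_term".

  a_4 = 1·4 + -1·1 + 0·4 + 1·4 = 7
  a_5 = 1·7 + -1·4 + 0·1 + 1·4 = 7
  a_6 = 1·7 + -1·7 + 0·4 + 1·1 = 1
  a_7 = 1·1 + -1·7 + 0·7 + 1·4 = -2
  a_8 = 1·-2 + -1·1 + 0·7 + 1·7 = 4
  a_9 = 1·4 + -1·-2 + 0·1 + 1·7 = 13
  a_10 = 1·13 + -1·4 + 0·-2 + 1·1 = 10
  a_11 = 1·10 + -1·13 + 0·4 + 1·-2 = -5
  a_12 = 1·-5 + -1·10 + 0·13 + 1·4 = -11

1,-1,0,1 ; -11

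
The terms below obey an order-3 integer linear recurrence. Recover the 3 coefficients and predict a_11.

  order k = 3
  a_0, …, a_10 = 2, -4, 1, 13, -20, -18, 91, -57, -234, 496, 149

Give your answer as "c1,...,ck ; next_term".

  a_3 = -1·1 + -3·-4 + 1·2 = 13
  a_4 = -1·13 + -3·1 + 1·-4 = -20
  a_5 = -1·-20 + -3·13 + 1·1 = -18
  a_6 = -1·-18 + -3·-20 + 1·13 = 91
  a_7 = -1·91 + -3·-18 + 1·-20 = -57
  a_8 = -1·-57 + -3·91 + 1·-18 = -234
  a_9 = -1·-234 + -3·-57 + 1·91 = 496
  a_10 = -1·496 + -3·-234 + 1·-57 = 149
  a_11 = -1·149 + -3·496 + 1·-234 = -1871

-1,-3,1 ; -1871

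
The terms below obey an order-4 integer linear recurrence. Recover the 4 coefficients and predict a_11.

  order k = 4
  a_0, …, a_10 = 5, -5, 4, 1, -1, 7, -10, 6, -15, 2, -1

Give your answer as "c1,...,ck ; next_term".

  a_4 = 0·1 + 1·4 + -1·-5 + -2·5 = -1
  a_5 = 0·-1 + 1·1 + -1·4 + -2·-5 = 7
  a_6 = 0·7 + 1·-1 + -1·1 + -2·4 = -10
  a_7 = 0·-10 + 1·7 + -1·-1 + -2·1 = 6
  a_8 = 0·6 + 1·-10 + -1·7 + -2·-1 = -15
  a_9 = 0·-15 + 1·6 + -1·-10 + -2·7 = 2
  a_10 = 0·2 + 1·-15 + -1·6 + -2·-10 = -1
  a_11 = 0·-1 + 1·2 + -1·-15 + -2·6 = 5

0,1,-1,-2 ; 5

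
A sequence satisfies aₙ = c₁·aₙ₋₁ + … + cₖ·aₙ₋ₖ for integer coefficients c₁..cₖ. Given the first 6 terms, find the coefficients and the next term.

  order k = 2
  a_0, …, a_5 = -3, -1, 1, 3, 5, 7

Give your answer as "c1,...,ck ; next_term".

2,-1 ; 9

  a_2 = 2·-1 + -1·-3 = 1
  a_3 = 2·1 + -1·-1 = 3
  a_4 = 2·3 + -1·1 = 5
  a_5 = 2·5 + -1·3 = 7
  a_6 = 2·7 + -1·5 = 9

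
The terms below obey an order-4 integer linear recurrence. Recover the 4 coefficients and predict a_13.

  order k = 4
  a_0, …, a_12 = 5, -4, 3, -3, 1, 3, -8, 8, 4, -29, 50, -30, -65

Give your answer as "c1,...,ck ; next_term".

-2,-2,1,1 ; 211

  a_4 = -2·-3 + -2·3 + 1·-4 + 1·5 = 1
  a_5 = -2·1 + -2·-3 + 1·3 + 1·-4 = 3
  a_6 = -2·3 + -2·1 + 1·-3 + 1·3 = -8
  a_7 = -2·-8 + -2·3 + 1·1 + 1·-3 = 8
  a_8 = -2·8 + -2·-8 + 1·3 + 1·1 = 4
  a_9 = -2·4 + -2·8 + 1·-8 + 1·3 = -29
  a_10 = -2·-29 + -2·4 + 1·8 + 1·-8 = 50
  a_11 = -2·50 + -2·-29 + 1·4 + 1·8 = -30
  a_12 = -2·-30 + -2·50 + 1·-29 + 1·4 = -65
  a_13 = -2·-65 + -2·-30 + 1·50 + 1·-29 = 211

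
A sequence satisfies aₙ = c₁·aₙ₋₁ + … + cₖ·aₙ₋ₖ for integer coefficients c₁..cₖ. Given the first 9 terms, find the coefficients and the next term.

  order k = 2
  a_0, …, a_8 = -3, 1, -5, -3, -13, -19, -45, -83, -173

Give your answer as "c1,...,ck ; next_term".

  a_2 = 1·1 + 2·-3 = -5
  a_3 = 1·-5 + 2·1 = -3
  a_4 = 1·-3 + 2·-5 = -13
  a_5 = 1·-13 + 2·-3 = -19
  a_6 = 1·-19 + 2·-13 = -45
  a_7 = 1·-45 + 2·-19 = -83
  a_8 = 1·-83 + 2·-45 = -173
  a_9 = 1·-173 + 2·-83 = -339

1,2 ; -339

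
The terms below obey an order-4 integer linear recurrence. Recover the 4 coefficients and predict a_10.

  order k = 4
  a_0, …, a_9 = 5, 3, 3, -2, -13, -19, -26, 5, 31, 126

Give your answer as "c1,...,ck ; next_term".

  a_4 = 0·-2 + 2·3 + -3·3 + -2·5 = -13
  a_5 = 0·-13 + 2·-2 + -3·3 + -2·3 = -19
  a_6 = 0·-19 + 2·-13 + -3·-2 + -2·3 = -26
  a_7 = 0·-26 + 2·-19 + -3·-13 + -2·-2 = 5
  a_8 = 0·5 + 2·-26 + -3·-19 + -2·-13 = 31
  a_9 = 0·31 + 2·5 + -3·-26 + -2·-19 = 126
  a_10 = 0·126 + 2·31 + -3·5 + -2·-26 = 99

0,2,-3,-2 ; 99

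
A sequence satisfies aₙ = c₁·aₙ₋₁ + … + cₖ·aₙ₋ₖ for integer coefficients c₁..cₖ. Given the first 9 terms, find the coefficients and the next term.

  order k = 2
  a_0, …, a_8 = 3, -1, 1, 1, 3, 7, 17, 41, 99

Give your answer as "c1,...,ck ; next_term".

2,1 ; 239

  a_2 = 2·-1 + 1·3 = 1
  a_3 = 2·1 + 1·-1 = 1
  a_4 = 2·1 + 1·1 = 3
  a_5 = 2·3 + 1·1 = 7
  a_6 = 2·7 + 1·3 = 17
  a_7 = 2·17 + 1·7 = 41
  a_8 = 2·41 + 1·17 = 99
  a_9 = 2·99 + 1·41 = 239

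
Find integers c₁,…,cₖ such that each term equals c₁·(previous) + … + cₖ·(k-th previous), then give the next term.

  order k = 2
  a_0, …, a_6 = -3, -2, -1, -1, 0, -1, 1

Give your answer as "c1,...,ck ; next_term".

-1,1 ; -2

  a_2 = -1·-2 + 1·-3 = -1
  a_3 = -1·-1 + 1·-2 = -1
  a_4 = -1·-1 + 1·-1 = 0
  a_5 = -1·0 + 1·-1 = -1
  a_6 = -1·-1 + 1·0 = 1
  a_7 = -1·1 + 1·-1 = -2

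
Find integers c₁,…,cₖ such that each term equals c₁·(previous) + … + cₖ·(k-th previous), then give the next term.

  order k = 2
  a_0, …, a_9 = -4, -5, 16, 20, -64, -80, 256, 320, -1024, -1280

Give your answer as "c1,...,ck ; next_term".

  a_2 = 0·-5 + -4·-4 = 16
  a_3 = 0·16 + -4·-5 = 20
  a_4 = 0·20 + -4·16 = -64
  a_5 = 0·-64 + -4·20 = -80
  a_6 = 0·-80 + -4·-64 = 256
  a_7 = 0·256 + -4·-80 = 320
  a_8 = 0·320 + -4·256 = -1024
  a_9 = 0·-1024 + -4·320 = -1280
  a_10 = 0·-1280 + -4·-1024 = 4096

0,-4 ; 4096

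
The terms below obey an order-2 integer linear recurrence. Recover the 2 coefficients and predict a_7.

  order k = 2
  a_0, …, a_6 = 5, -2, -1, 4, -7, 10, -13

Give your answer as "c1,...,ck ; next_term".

-2,-1 ; 16

  a_2 = -2·-2 + -1·5 = -1
  a_3 = -2·-1 + -1·-2 = 4
  a_4 = -2·4 + -1·-1 = -7
  a_5 = -2·-7 + -1·4 = 10
  a_6 = -2·10 + -1·-7 = -13
  a_7 = -2·-13 + -1·10 = 16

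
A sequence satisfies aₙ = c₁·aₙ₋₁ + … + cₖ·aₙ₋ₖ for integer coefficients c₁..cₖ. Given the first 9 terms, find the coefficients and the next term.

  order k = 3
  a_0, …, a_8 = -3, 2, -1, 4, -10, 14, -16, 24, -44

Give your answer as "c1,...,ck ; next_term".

-2,-2,-2 ; 72

  a_3 = -2·-1 + -2·2 + -2·-3 = 4
  a_4 = -2·4 + -2·-1 + -2·2 = -10
  a_5 = -2·-10 + -2·4 + -2·-1 = 14
  a_6 = -2·14 + -2·-10 + -2·4 = -16
  a_7 = -2·-16 + -2·14 + -2·-10 = 24
  a_8 = -2·24 + -2·-16 + -2·14 = -44
  a_9 = -2·-44 + -2·24 + -2·-16 = 72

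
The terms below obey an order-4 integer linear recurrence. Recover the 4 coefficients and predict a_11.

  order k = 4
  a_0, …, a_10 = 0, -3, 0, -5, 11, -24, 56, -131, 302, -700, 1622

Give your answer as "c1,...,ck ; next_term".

  a_4 = -1·-5 + 2·0 + -2·-3 + 1·0 = 11
  a_5 = -1·11 + 2·-5 + -2·0 + 1·-3 = -24
  a_6 = -1·-24 + 2·11 + -2·-5 + 1·0 = 56
  a_7 = -1·56 + 2·-24 + -2·11 + 1·-5 = -131
  a_8 = -1·-131 + 2·56 + -2·-24 + 1·11 = 302
  a_9 = -1·302 + 2·-131 + -2·56 + 1·-24 = -700
  a_10 = -1·-700 + 2·302 + -2·-131 + 1·56 = 1622
  a_11 = -1·1622 + 2·-700 + -2·302 + 1·-131 = -3757

-1,2,-2,1 ; -3757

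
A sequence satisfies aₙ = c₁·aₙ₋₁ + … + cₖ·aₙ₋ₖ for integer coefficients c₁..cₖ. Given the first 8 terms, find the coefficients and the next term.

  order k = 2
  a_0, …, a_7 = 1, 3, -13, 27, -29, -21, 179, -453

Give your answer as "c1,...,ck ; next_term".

-3,-4 ; 643

  a_2 = -3·3 + -4·1 = -13
  a_3 = -3·-13 + -4·3 = 27
  a_4 = -3·27 + -4·-13 = -29
  a_5 = -3·-29 + -4·27 = -21
  a_6 = -3·-21 + -4·-29 = 179
  a_7 = -3·179 + -4·-21 = -453
  a_8 = -3·-453 + -4·179 = 643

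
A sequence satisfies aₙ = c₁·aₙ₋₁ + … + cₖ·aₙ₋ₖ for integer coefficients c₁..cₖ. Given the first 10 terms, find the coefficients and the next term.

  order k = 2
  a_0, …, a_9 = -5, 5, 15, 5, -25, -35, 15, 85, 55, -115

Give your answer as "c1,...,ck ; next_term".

1,-2 ; -225

  a_2 = 1·5 + -2·-5 = 15
  a_3 = 1·15 + -2·5 = 5
  a_4 = 1·5 + -2·15 = -25
  a_5 = 1·-25 + -2·5 = -35
  a_6 = 1·-35 + -2·-25 = 15
  a_7 = 1·15 + -2·-35 = 85
  a_8 = 1·85 + -2·15 = 55
  a_9 = 1·55 + -2·85 = -115
  a_10 = 1·-115 + -2·55 = -225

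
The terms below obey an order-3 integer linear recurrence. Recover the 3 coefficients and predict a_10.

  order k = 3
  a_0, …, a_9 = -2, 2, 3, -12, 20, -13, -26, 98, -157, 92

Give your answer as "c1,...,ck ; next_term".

-2,-2,1 ; 228

  a_3 = -2·3 + -2·2 + 1·-2 = -12
  a_4 = -2·-12 + -2·3 + 1·2 = 20
  a_5 = -2·20 + -2·-12 + 1·3 = -13
  a_6 = -2·-13 + -2·20 + 1·-12 = -26
  a_7 = -2·-26 + -2·-13 + 1·20 = 98
  a_8 = -2·98 + -2·-26 + 1·-13 = -157
  a_9 = -2·-157 + -2·98 + 1·-26 = 92
  a_10 = -2·92 + -2·-157 + 1·98 = 228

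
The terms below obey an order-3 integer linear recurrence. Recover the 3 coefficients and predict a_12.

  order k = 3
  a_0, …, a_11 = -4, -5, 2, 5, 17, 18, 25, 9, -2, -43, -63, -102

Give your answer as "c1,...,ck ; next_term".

1,1,-2 ; -79

  a_3 = 1·2 + 1·-5 + -2·-4 = 5
  a_4 = 1·5 + 1·2 + -2·-5 = 17
  a_5 = 1·17 + 1·5 + -2·2 = 18
  a_6 = 1·18 + 1·17 + -2·5 = 25
  a_7 = 1·25 + 1·18 + -2·17 = 9
  a_8 = 1·9 + 1·25 + -2·18 = -2
  a_9 = 1·-2 + 1·9 + -2·25 = -43
  a_10 = 1·-43 + 1·-2 + -2·9 = -63
  a_11 = 1·-63 + 1·-43 + -2·-2 = -102
  a_12 = 1·-102 + 1·-63 + -2·-43 = -79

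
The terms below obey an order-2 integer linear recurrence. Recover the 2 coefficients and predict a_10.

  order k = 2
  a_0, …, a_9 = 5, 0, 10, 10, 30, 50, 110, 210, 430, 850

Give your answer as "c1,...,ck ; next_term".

1,2 ; 1710

  a_2 = 1·0 + 2·5 = 10
  a_3 = 1·10 + 2·0 = 10
  a_4 = 1·10 + 2·10 = 30
  a_5 = 1·30 + 2·10 = 50
  a_6 = 1·50 + 2·30 = 110
  a_7 = 1·110 + 2·50 = 210
  a_8 = 1·210 + 2·110 = 430
  a_9 = 1·430 + 2·210 = 850
  a_10 = 1·850 + 2·430 = 1710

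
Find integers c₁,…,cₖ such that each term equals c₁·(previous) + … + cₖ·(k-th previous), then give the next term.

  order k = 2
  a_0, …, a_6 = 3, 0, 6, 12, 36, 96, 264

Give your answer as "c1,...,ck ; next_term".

  a_2 = 2·0 + 2·3 = 6
  a_3 = 2·6 + 2·0 = 12
  a_4 = 2·12 + 2·6 = 36
  a_5 = 2·36 + 2·12 = 96
  a_6 = 2·96 + 2·36 = 264
  a_7 = 2·264 + 2·96 = 720

2,2 ; 720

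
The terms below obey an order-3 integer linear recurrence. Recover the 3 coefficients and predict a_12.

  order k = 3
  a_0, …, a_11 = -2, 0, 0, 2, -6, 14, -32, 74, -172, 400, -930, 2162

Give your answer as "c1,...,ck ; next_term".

-3,-2,-1 ; -5026

  a_3 = -3·0 + -2·0 + -1·-2 = 2
  a_4 = -3·2 + -2·0 + -1·0 = -6
  a_5 = -3·-6 + -2·2 + -1·0 = 14
  a_6 = -3·14 + -2·-6 + -1·2 = -32
  a_7 = -3·-32 + -2·14 + -1·-6 = 74
  a_8 = -3·74 + -2·-32 + -1·14 = -172
  a_9 = -3·-172 + -2·74 + -1·-32 = 400
  a_10 = -3·400 + -2·-172 + -1·74 = -930
  a_11 = -3·-930 + -2·400 + -1·-172 = 2162
  a_12 = -3·2162 + -2·-930 + -1·400 = -5026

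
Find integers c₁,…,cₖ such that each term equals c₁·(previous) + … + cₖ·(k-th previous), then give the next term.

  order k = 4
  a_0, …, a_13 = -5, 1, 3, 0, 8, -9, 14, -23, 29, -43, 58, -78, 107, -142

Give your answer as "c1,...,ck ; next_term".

-1,1,0,-1 ; 191

  a_4 = -1·0 + 1·3 + 0·1 + -1·-5 = 8
  a_5 = -1·8 + 1·0 + 0·3 + -1·1 = -9
  a_6 = -1·-9 + 1·8 + 0·0 + -1·3 = 14
  a_7 = -1·14 + 1·-9 + 0·8 + -1·0 = -23
  a_8 = -1·-23 + 1·14 + 0·-9 + -1·8 = 29
  a_9 = -1·29 + 1·-23 + 0·14 + -1·-9 = -43
  a_10 = -1·-43 + 1·29 + 0·-23 + -1·14 = 58
  a_11 = -1·58 + 1·-43 + 0·29 + -1·-23 = -78
  a_12 = -1·-78 + 1·58 + 0·-43 + -1·29 = 107
  a_13 = -1·107 + 1·-78 + 0·58 + -1·-43 = -142
  a_14 = -1·-142 + 1·107 + 0·-78 + -1·58 = 191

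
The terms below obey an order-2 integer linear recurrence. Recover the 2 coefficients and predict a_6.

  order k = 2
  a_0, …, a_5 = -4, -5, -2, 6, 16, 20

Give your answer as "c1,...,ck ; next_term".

2,-2 ; 8

  a_2 = 2·-5 + -2·-4 = -2
  a_3 = 2·-2 + -2·-5 = 6
  a_4 = 2·6 + -2·-2 = 16
  a_5 = 2·16 + -2·6 = 20
  a_6 = 2·20 + -2·16 = 8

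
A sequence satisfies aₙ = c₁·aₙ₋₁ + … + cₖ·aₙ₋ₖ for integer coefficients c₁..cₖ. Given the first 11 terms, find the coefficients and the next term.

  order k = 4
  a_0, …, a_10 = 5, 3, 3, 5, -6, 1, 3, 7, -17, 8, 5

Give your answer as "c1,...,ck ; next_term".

  a_4 = -1·5 + -1·3 + -1·3 + 1·5 = -6
  a_5 = -1·-6 + -1·5 + -1·3 + 1·3 = 1
  a_6 = -1·1 + -1·-6 + -1·5 + 1·3 = 3
  a_7 = -1·3 + -1·1 + -1·-6 + 1·5 = 7
  a_8 = -1·7 + -1·3 + -1·1 + 1·-6 = -17
  a_9 = -1·-17 + -1·7 + -1·3 + 1·1 = 8
  a_10 = -1·8 + -1·-17 + -1·7 + 1·3 = 5
  a_11 = -1·5 + -1·8 + -1·-17 + 1·7 = 11

-1,-1,-1,1 ; 11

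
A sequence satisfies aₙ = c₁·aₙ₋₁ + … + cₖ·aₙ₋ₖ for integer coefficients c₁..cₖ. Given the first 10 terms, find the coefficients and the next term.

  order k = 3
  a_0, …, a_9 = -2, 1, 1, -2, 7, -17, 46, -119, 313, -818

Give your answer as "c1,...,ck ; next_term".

  a_3 = -2·1 + 2·1 + 1·-2 = -2
  a_4 = -2·-2 + 2·1 + 1·1 = 7
  a_5 = -2·7 + 2·-2 + 1·1 = -17
  a_6 = -2·-17 + 2·7 + 1·-2 = 46
  a_7 = -2·46 + 2·-17 + 1·7 = -119
  a_8 = -2·-119 + 2·46 + 1·-17 = 313
  a_9 = -2·313 + 2·-119 + 1·46 = -818
  a_10 = -2·-818 + 2·313 + 1·-119 = 2143

-2,2,1 ; 2143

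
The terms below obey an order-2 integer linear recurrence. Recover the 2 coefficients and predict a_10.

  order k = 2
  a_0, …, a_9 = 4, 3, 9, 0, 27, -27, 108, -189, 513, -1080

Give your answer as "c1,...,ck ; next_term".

  a_2 = -1·3 + 3·4 = 9
  a_3 = -1·9 + 3·3 = 0
  a_4 = -1·0 + 3·9 = 27
  a_5 = -1·27 + 3·0 = -27
  a_6 = -1·-27 + 3·27 = 108
  a_7 = -1·108 + 3·-27 = -189
  a_8 = -1·-189 + 3·108 = 513
  a_9 = -1·513 + 3·-189 = -1080
  a_10 = -1·-1080 + 3·513 = 2619

-1,3 ; 2619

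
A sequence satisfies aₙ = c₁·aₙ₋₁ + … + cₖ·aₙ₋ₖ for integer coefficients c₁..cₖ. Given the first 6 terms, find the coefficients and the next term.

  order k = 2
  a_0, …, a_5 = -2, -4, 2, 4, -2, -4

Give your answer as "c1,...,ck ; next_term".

0,-1 ; 2

  a_2 = 0·-4 + -1·-2 = 2
  a_3 = 0·2 + -1·-4 = 4
  a_4 = 0·4 + -1·2 = -2
  a_5 = 0·-2 + -1·4 = -4
  a_6 = 0·-4 + -1·-2 = 2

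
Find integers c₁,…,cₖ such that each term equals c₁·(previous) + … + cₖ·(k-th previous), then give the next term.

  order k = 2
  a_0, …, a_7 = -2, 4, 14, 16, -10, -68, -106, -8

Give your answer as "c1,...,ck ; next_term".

2,-3 ; 302

  a_2 = 2·4 + -3·-2 = 14
  a_3 = 2·14 + -3·4 = 16
  a_4 = 2·16 + -3·14 = -10
  a_5 = 2·-10 + -3·16 = -68
  a_6 = 2·-68 + -3·-10 = -106
  a_7 = 2·-106 + -3·-68 = -8
  a_8 = 2·-8 + -3·-106 = 302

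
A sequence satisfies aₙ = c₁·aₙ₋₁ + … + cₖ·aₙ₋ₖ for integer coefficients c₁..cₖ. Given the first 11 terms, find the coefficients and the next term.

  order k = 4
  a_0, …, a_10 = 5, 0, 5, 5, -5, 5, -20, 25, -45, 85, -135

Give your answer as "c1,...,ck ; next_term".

  a_4 = -1·5 + 1·5 + -1·0 + -1·5 = -5
  a_5 = -1·-5 + 1·5 + -1·5 + -1·0 = 5
  a_6 = -1·5 + 1·-5 + -1·5 + -1·5 = -20
  a_7 = -1·-20 + 1·5 + -1·-5 + -1·5 = 25
  a_8 = -1·25 + 1·-20 + -1·5 + -1·-5 = -45
  a_9 = -1·-45 + 1·25 + -1·-20 + -1·5 = 85
  a_10 = -1·85 + 1·-45 + -1·25 + -1·-20 = -135
  a_11 = -1·-135 + 1·85 + -1·-45 + -1·25 = 240

-1,1,-1,-1 ; 240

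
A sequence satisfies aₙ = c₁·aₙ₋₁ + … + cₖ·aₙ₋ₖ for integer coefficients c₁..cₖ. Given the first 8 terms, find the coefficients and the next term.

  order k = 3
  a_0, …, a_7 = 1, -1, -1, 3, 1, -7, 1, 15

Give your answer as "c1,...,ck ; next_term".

  a_3 = 0·-1 + -2·-1 + 1·1 = 3
  a_4 = 0·3 + -2·-1 + 1·-1 = 1
  a_5 = 0·1 + -2·3 + 1·-1 = -7
  a_6 = 0·-7 + -2·1 + 1·3 = 1
  a_7 = 0·1 + -2·-7 + 1·1 = 15
  a_8 = 0·15 + -2·1 + 1·-7 = -9

0,-2,1 ; -9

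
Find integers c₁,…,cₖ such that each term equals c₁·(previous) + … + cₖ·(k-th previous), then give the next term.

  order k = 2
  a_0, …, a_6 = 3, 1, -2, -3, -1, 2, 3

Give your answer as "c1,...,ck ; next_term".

1,-1 ; 1

  a_2 = 1·1 + -1·3 = -2
  a_3 = 1·-2 + -1·1 = -3
  a_4 = 1·-3 + -1·-2 = -1
  a_5 = 1·-1 + -1·-3 = 2
  a_6 = 1·2 + -1·-1 = 3
  a_7 = 1·3 + -1·2 = 1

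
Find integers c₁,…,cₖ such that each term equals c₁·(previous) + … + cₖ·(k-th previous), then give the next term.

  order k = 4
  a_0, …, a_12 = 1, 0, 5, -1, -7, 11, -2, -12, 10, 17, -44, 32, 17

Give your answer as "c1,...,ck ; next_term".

  a_4 = -2·-1 + -2·5 + -1·0 + 1·1 = -7
  a_5 = -2·-7 + -2·-1 + -1·5 + 1·0 = 11
  a_6 = -2·11 + -2·-7 + -1·-1 + 1·5 = -2
  a_7 = -2·-2 + -2·11 + -1·-7 + 1·-1 = -12
  a_8 = -2·-12 + -2·-2 + -1·11 + 1·-7 = 10
  a_9 = -2·10 + -2·-12 + -1·-2 + 1·11 = 17
  a_10 = -2·17 + -2·10 + -1·-12 + 1·-2 = -44
  a_11 = -2·-44 + -2·17 + -1·10 + 1·-12 = 32
  a_12 = -2·32 + -2·-44 + -1·17 + 1·10 = 17
  a_13 = -2·17 + -2·32 + -1·-44 + 1·17 = -37

-2,-2,-1,1 ; -37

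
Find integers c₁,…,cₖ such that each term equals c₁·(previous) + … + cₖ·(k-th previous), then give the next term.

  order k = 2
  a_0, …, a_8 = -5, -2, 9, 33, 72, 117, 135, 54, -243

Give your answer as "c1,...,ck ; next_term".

3,-3 ; -891

  a_2 = 3·-2 + -3·-5 = 9
  a_3 = 3·9 + -3·-2 = 33
  a_4 = 3·33 + -3·9 = 72
  a_5 = 3·72 + -3·33 = 117
  a_6 = 3·117 + -3·72 = 135
  a_7 = 3·135 + -3·117 = 54
  a_8 = 3·54 + -3·135 = -243
  a_9 = 3·-243 + -3·54 = -891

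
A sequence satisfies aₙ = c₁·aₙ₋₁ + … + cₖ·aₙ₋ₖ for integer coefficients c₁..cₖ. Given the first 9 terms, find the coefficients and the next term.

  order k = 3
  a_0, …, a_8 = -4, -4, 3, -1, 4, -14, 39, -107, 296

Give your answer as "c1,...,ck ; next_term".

-3,-1,-1 ; -820

  a_3 = -3·3 + -1·-4 + -1·-4 = -1
  a_4 = -3·-1 + -1·3 + -1·-4 = 4
  a_5 = -3·4 + -1·-1 + -1·3 = -14
  a_6 = -3·-14 + -1·4 + -1·-1 = 39
  a_7 = -3·39 + -1·-14 + -1·4 = -107
  a_8 = -3·-107 + -1·39 + -1·-14 = 296
  a_9 = -3·296 + -1·-107 + -1·39 = -820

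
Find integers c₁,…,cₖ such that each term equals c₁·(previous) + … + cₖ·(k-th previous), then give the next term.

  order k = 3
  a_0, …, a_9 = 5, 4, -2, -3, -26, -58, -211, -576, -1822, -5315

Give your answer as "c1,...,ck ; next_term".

  a_3 = 2·-2 + 4·4 + -3·5 = -3
  a_4 = 2·-3 + 4·-2 + -3·4 = -26
  a_5 = 2·-26 + 4·-3 + -3·-2 = -58
  a_6 = 2·-58 + 4·-26 + -3·-3 = -211
  a_7 = 2·-211 + 4·-58 + -3·-26 = -576
  a_8 = 2·-576 + 4·-211 + -3·-58 = -1822
  a_9 = 2·-1822 + 4·-576 + -3·-211 = -5315
  a_10 = 2·-5315 + 4·-1822 + -3·-576 = -16190

2,4,-3 ; -16190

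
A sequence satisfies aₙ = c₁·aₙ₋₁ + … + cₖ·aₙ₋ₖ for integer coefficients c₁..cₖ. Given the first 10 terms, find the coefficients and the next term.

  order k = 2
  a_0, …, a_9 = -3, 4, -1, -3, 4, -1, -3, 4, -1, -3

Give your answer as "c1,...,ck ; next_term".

-1,-1 ; 4

  a_2 = -1·4 + -1·-3 = -1
  a_3 = -1·-1 + -1·4 = -3
  a_4 = -1·-3 + -1·-1 = 4
  a_5 = -1·4 + -1·-3 = -1
  a_6 = -1·-1 + -1·4 = -3
  a_7 = -1·-3 + -1·-1 = 4
  a_8 = -1·4 + -1·-3 = -1
  a_9 = -1·-1 + -1·4 = -3
  a_10 = -1·-3 + -1·-1 = 4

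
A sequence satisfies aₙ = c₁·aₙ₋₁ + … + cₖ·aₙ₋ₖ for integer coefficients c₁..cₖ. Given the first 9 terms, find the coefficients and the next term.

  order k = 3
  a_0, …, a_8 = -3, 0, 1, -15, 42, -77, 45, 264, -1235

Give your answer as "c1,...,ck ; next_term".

-3,-3,4 ; 3093

  a_3 = -3·1 + -3·0 + 4·-3 = -15
  a_4 = -3·-15 + -3·1 + 4·0 = 42
  a_5 = -3·42 + -3·-15 + 4·1 = -77
  a_6 = -3·-77 + -3·42 + 4·-15 = 45
  a_7 = -3·45 + -3·-77 + 4·42 = 264
  a_8 = -3·264 + -3·45 + 4·-77 = -1235
  a_9 = -3·-1235 + -3·264 + 4·45 = 3093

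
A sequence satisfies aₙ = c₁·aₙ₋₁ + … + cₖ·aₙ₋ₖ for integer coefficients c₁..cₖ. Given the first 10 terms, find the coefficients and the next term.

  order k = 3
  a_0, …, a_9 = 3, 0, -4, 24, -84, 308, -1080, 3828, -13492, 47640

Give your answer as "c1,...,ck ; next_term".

  a_3 = -3·-4 + 3·0 + 4·3 = 24
  a_4 = -3·24 + 3·-4 + 4·0 = -84
  a_5 = -3·-84 + 3·24 + 4·-4 = 308
  a_6 = -3·308 + 3·-84 + 4·24 = -1080
  a_7 = -3·-1080 + 3·308 + 4·-84 = 3828
  a_8 = -3·3828 + 3·-1080 + 4·308 = -13492
  a_9 = -3·-13492 + 3·3828 + 4·-1080 = 47640
  a_10 = -3·47640 + 3·-13492 + 4·3828 = -168084

-3,3,4 ; -168084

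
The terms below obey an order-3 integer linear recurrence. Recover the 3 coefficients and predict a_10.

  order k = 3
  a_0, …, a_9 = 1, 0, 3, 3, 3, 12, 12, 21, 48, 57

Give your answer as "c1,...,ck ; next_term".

0,1,3 ; 111

  a_3 = 0·3 + 1·0 + 3·1 = 3
  a_4 = 0·3 + 1·3 + 3·0 = 3
  a_5 = 0·3 + 1·3 + 3·3 = 12
  a_6 = 0·12 + 1·3 + 3·3 = 12
  a_7 = 0·12 + 1·12 + 3·3 = 21
  a_8 = 0·21 + 1·12 + 3·12 = 48
  a_9 = 0·48 + 1·21 + 3·12 = 57
  a_10 = 0·57 + 1·48 + 3·21 = 111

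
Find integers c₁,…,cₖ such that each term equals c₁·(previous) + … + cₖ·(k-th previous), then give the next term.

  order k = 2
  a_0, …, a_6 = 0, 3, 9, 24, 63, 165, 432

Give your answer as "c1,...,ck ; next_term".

  a_2 = 3·3 + -1·0 = 9
  a_3 = 3·9 + -1·3 = 24
  a_4 = 3·24 + -1·9 = 63
  a_5 = 3·63 + -1·24 = 165
  a_6 = 3·165 + -1·63 = 432
  a_7 = 3·432 + -1·165 = 1131

3,-1 ; 1131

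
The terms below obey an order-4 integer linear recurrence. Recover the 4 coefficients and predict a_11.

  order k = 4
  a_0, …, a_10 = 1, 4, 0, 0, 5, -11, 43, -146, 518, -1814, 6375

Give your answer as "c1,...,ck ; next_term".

-3,2,1,1 ; -22381

  a_4 = -3·0 + 2·0 + 1·4 + 1·1 = 5
  a_5 = -3·5 + 2·0 + 1·0 + 1·4 = -11
  a_6 = -3·-11 + 2·5 + 1·0 + 1·0 = 43
  a_7 = -3·43 + 2·-11 + 1·5 + 1·0 = -146
  a_8 = -3·-146 + 2·43 + 1·-11 + 1·5 = 518
  a_9 = -3·518 + 2·-146 + 1·43 + 1·-11 = -1814
  a_10 = -3·-1814 + 2·518 + 1·-146 + 1·43 = 6375
  a_11 = -3·6375 + 2·-1814 + 1·518 + 1·-146 = -22381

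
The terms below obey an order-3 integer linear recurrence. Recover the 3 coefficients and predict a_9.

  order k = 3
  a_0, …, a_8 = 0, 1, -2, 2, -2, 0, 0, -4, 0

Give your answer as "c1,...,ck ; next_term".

  a_3 = 0·-2 + 2·1 + 2·0 = 2
  a_4 = 0·2 + 2·-2 + 2·1 = -2
  a_5 = 0·-2 + 2·2 + 2·-2 = 0
  a_6 = 0·0 + 2·-2 + 2·2 = 0
  a_7 = 0·0 + 2·0 + 2·-2 = -4
  a_8 = 0·-4 + 2·0 + 2·0 = 0
  a_9 = 0·0 + 2·-4 + 2·0 = -8

0,2,2 ; -8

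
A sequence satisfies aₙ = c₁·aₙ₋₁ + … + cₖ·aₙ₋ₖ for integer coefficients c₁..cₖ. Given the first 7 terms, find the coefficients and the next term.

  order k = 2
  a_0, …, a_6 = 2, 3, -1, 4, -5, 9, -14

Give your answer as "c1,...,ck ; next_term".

-1,1 ; 23

  a_2 = -1·3 + 1·2 = -1
  a_3 = -1·-1 + 1·3 = 4
  a_4 = -1·4 + 1·-1 = -5
  a_5 = -1·-5 + 1·4 = 9
  a_6 = -1·9 + 1·-5 = -14
  a_7 = -1·-14 + 1·9 = 23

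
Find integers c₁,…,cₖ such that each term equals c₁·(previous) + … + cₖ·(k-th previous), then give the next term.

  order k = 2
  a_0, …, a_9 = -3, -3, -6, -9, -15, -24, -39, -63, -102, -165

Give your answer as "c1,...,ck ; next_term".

  a_2 = 1·-3 + 1·-3 = -6
  a_3 = 1·-6 + 1·-3 = -9
  a_4 = 1·-9 + 1·-6 = -15
  a_5 = 1·-15 + 1·-9 = -24
  a_6 = 1·-24 + 1·-15 = -39
  a_7 = 1·-39 + 1·-24 = -63
  a_8 = 1·-63 + 1·-39 = -102
  a_9 = 1·-102 + 1·-63 = -165
  a_10 = 1·-165 + 1·-102 = -267

1,1 ; -267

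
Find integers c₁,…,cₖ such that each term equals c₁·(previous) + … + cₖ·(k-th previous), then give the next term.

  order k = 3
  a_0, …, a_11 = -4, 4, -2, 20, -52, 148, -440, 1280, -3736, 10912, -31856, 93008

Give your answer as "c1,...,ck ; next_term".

  a_3 = -2·-2 + 2·4 + -2·-4 = 20
  a_4 = -2·20 + 2·-2 + -2·4 = -52
  a_5 = -2·-52 + 2·20 + -2·-2 = 148
  a_6 = -2·148 + 2·-52 + -2·20 = -440
  a_7 = -2·-440 + 2·148 + -2·-52 = 1280
  a_8 = -2·1280 + 2·-440 + -2·148 = -3736
  a_9 = -2·-3736 + 2·1280 + -2·-440 = 10912
  a_10 = -2·10912 + 2·-3736 + -2·1280 = -31856
  a_11 = -2·-31856 + 2·10912 + -2·-3736 = 93008
  a_12 = -2·93008 + 2·-31856 + -2·10912 = -271552

-2,2,-2 ; -271552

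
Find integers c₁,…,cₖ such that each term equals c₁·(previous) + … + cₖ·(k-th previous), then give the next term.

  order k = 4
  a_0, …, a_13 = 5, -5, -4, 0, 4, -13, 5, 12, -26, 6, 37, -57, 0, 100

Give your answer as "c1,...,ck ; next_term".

  a_4 = -1·0 + -1·-4 + 1·-5 + 1·5 = 4
  a_5 = -1·4 + -1·0 + 1·-4 + 1·-5 = -13
  a_6 = -1·-13 + -1·4 + 1·0 + 1·-4 = 5
  a_7 = -1·5 + -1·-13 + 1·4 + 1·0 = 12
  a_8 = -1·12 + -1·5 + 1·-13 + 1·4 = -26
  a_9 = -1·-26 + -1·12 + 1·5 + 1·-13 = 6
  a_10 = -1·6 + -1·-26 + 1·12 + 1·5 = 37
  a_11 = -1·37 + -1·6 + 1·-26 + 1·12 = -57
  a_12 = -1·-57 + -1·37 + 1·6 + 1·-26 = 0
  a_13 = -1·0 + -1·-57 + 1·37 + 1·6 = 100
  a_14 = -1·100 + -1·0 + 1·-57 + 1·37 = -120

-1,-1,1,1 ; -120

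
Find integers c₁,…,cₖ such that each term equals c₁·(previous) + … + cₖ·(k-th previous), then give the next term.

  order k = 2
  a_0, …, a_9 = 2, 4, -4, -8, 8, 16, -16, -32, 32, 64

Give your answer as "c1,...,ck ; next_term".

  a_2 = 0·4 + -2·2 = -4
  a_3 = 0·-4 + -2·4 = -8
  a_4 = 0·-8 + -2·-4 = 8
  a_5 = 0·8 + -2·-8 = 16
  a_6 = 0·16 + -2·8 = -16
  a_7 = 0·-16 + -2·16 = -32
  a_8 = 0·-32 + -2·-16 = 32
  a_9 = 0·32 + -2·-32 = 64
  a_10 = 0·64 + -2·32 = -64

0,-2 ; -64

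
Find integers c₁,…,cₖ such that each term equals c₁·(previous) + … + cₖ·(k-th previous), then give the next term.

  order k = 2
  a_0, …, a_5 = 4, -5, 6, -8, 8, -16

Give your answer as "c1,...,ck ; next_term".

2,4 ; 0

  a_2 = 2·-5 + 4·4 = 6
  a_3 = 2·6 + 4·-5 = -8
  a_4 = 2·-8 + 4·6 = 8
  a_5 = 2·8 + 4·-8 = -16
  a_6 = 2·-16 + 4·8 = 0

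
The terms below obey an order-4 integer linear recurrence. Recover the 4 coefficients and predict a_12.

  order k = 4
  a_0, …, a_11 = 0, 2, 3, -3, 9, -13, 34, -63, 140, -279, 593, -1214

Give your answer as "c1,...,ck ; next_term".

-1,2,0,1 ; 2540

  a_4 = -1·-3 + 2·3 + 0·2 + 1·0 = 9
  a_5 = -1·9 + 2·-3 + 0·3 + 1·2 = -13
  a_6 = -1·-13 + 2·9 + 0·-3 + 1·3 = 34
  a_7 = -1·34 + 2·-13 + 0·9 + 1·-3 = -63
  a_8 = -1·-63 + 2·34 + 0·-13 + 1·9 = 140
  a_9 = -1·140 + 2·-63 + 0·34 + 1·-13 = -279
  a_10 = -1·-279 + 2·140 + 0·-63 + 1·34 = 593
  a_11 = -1·593 + 2·-279 + 0·140 + 1·-63 = -1214
  a_12 = -1·-1214 + 2·593 + 0·-279 + 1·140 = 2540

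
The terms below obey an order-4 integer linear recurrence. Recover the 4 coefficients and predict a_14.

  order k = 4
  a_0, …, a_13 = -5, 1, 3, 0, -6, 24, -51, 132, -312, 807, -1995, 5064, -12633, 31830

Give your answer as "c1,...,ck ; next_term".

  a_4 = -2·0 + 2·3 + 3·1 + 3·-5 = -6
  a_5 = -2·-6 + 2·0 + 3·3 + 3·1 = 24
  a_6 = -2·24 + 2·-6 + 3·0 + 3·3 = -51
  a_7 = -2·-51 + 2·24 + 3·-6 + 3·0 = 132
  a_8 = -2·132 + 2·-51 + 3·24 + 3·-6 = -312
  a_9 = -2·-312 + 2·132 + 3·-51 + 3·24 = 807
  a_10 = -2·807 + 2·-312 + 3·132 + 3·-51 = -1995
  a_11 = -2·-1995 + 2·807 + 3·-312 + 3·132 = 5064
  a_12 = -2·5064 + 2·-1995 + 3·807 + 3·-312 = -12633
  a_13 = -2·-12633 + 2·5064 + 3·-1995 + 3·807 = 31830
  a_14 = -2·31830 + 2·-12633 + 3·5064 + 3·-1995 = -79719

-2,2,3,3 ; -79719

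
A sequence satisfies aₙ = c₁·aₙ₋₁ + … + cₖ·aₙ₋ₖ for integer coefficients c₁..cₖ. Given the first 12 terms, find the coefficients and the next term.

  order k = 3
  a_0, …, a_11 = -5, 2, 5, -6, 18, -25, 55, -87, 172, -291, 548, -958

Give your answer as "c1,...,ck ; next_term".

-1,2,1 ; 1763

  a_3 = -1·5 + 2·2 + 1·-5 = -6
  a_4 = -1·-6 + 2·5 + 1·2 = 18
  a_5 = -1·18 + 2·-6 + 1·5 = -25
  a_6 = -1·-25 + 2·18 + 1·-6 = 55
  a_7 = -1·55 + 2·-25 + 1·18 = -87
  a_8 = -1·-87 + 2·55 + 1·-25 = 172
  a_9 = -1·172 + 2·-87 + 1·55 = -291
  a_10 = -1·-291 + 2·172 + 1·-87 = 548
  a_11 = -1·548 + 2·-291 + 1·172 = -958
  a_12 = -1·-958 + 2·548 + 1·-291 = 1763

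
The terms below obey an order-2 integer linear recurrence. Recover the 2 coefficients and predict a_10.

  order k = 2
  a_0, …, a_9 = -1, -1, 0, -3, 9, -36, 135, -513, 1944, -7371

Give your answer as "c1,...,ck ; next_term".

-3,3 ; 27945

  a_2 = -3·-1 + 3·-1 = 0
  a_3 = -3·0 + 3·-1 = -3
  a_4 = -3·-3 + 3·0 = 9
  a_5 = -3·9 + 3·-3 = -36
  a_6 = -3·-36 + 3·9 = 135
  a_7 = -3·135 + 3·-36 = -513
  a_8 = -3·-513 + 3·135 = 1944
  a_9 = -3·1944 + 3·-513 = -7371
  a_10 = -3·-7371 + 3·1944 = 27945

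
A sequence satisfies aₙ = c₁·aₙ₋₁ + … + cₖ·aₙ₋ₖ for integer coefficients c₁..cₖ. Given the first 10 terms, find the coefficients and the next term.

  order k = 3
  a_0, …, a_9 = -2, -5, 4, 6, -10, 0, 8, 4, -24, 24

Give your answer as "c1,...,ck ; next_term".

-2,-2,-2 ; -8

  a_3 = -2·4 + -2·-5 + -2·-2 = 6
  a_4 = -2·6 + -2·4 + -2·-5 = -10
  a_5 = -2·-10 + -2·6 + -2·4 = 0
  a_6 = -2·0 + -2·-10 + -2·6 = 8
  a_7 = -2·8 + -2·0 + -2·-10 = 4
  a_8 = -2·4 + -2·8 + -2·0 = -24
  a_9 = -2·-24 + -2·4 + -2·8 = 24
  a_10 = -2·24 + -2·-24 + -2·4 = -8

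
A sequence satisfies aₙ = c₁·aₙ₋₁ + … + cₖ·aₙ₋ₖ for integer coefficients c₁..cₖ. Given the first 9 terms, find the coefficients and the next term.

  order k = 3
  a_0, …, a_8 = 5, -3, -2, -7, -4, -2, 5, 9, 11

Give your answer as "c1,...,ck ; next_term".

1,0,-1 ; 6

  a_3 = 1·-2 + 0·-3 + -1·5 = -7
  a_4 = 1·-7 + 0·-2 + -1·-3 = -4
  a_5 = 1·-4 + 0·-7 + -1·-2 = -2
  a_6 = 1·-2 + 0·-4 + -1·-7 = 5
  a_7 = 1·5 + 0·-2 + -1·-4 = 9
  a_8 = 1·9 + 0·5 + -1·-2 = 11
  a_9 = 1·11 + 0·9 + -1·5 = 6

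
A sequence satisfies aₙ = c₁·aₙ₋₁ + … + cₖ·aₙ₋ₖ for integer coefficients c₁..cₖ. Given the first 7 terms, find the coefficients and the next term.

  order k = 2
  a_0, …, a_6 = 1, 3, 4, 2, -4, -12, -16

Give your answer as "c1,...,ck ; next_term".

  a_2 = 2·3 + -2·1 = 4
  a_3 = 2·4 + -2·3 = 2
  a_4 = 2·2 + -2·4 = -4
  a_5 = 2·-4 + -2·2 = -12
  a_6 = 2·-12 + -2·-4 = -16
  a_7 = 2·-16 + -2·-12 = -8

2,-2 ; -8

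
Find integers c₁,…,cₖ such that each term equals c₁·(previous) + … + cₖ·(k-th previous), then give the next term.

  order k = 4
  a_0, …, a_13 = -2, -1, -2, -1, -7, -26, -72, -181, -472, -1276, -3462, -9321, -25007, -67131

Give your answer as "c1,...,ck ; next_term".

  a_4 = 3·-1 + -2·-2 + 2·-1 + 3·-2 = -7
  a_5 = 3·-7 + -2·-1 + 2·-2 + 3·-1 = -26
  a_6 = 3·-26 + -2·-7 + 2·-1 + 3·-2 = -72
  a_7 = 3·-72 + -2·-26 + 2·-7 + 3·-1 = -181
  a_8 = 3·-181 + -2·-72 + 2·-26 + 3·-7 = -472
  a_9 = 3·-472 + -2·-181 + 2·-72 + 3·-26 = -1276
  a_10 = 3·-1276 + -2·-472 + 2·-181 + 3·-72 = -3462
  a_11 = 3·-3462 + -2·-1276 + 2·-472 + 3·-181 = -9321
  a_12 = 3·-9321 + -2·-3462 + 2·-1276 + 3·-472 = -25007
  a_13 = 3·-25007 + -2·-9321 + 2·-3462 + 3·-1276 = -67131
  a_14 = 3·-67131 + -2·-25007 + 2·-9321 + 3·-3462 = -180407

3,-2,2,3 ; -180407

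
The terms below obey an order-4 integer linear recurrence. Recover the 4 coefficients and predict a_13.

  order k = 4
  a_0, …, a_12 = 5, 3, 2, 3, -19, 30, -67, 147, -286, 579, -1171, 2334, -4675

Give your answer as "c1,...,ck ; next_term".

-2,0,-1,-2 ; 9363

  a_4 = -2·3 + 0·2 + -1·3 + -2·5 = -19
  a_5 = -2·-19 + 0·3 + -1·2 + -2·3 = 30
  a_6 = -2·30 + 0·-19 + -1·3 + -2·2 = -67
  a_7 = -2·-67 + 0·30 + -1·-19 + -2·3 = 147
  a_8 = -2·147 + 0·-67 + -1·30 + -2·-19 = -286
  a_9 = -2·-286 + 0·147 + -1·-67 + -2·30 = 579
  a_10 = -2·579 + 0·-286 + -1·147 + -2·-67 = -1171
  a_11 = -2·-1171 + 0·579 + -1·-286 + -2·147 = 2334
  a_12 = -2·2334 + 0·-1171 + -1·579 + -2·-286 = -4675
  a_13 = -2·-4675 + 0·2334 + -1·-1171 + -2·579 = 9363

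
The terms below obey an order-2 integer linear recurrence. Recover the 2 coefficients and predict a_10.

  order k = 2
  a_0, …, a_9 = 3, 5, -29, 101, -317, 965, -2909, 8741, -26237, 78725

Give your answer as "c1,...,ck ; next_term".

-4,-3 ; -236189

  a_2 = -4·5 + -3·3 = -29
  a_3 = -4·-29 + -3·5 = 101
  a_4 = -4·101 + -3·-29 = -317
  a_5 = -4·-317 + -3·101 = 965
  a_6 = -4·965 + -3·-317 = -2909
  a_7 = -4·-2909 + -3·965 = 8741
  a_8 = -4·8741 + -3·-2909 = -26237
  a_9 = -4·-26237 + -3·8741 = 78725
  a_10 = -4·78725 + -3·-26237 = -236189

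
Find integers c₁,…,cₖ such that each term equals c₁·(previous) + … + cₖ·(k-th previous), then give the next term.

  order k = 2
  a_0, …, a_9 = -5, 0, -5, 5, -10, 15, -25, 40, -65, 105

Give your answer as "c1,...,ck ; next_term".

  a_2 = -1·0 + 1·-5 = -5
  a_3 = -1·-5 + 1·0 = 5
  a_4 = -1·5 + 1·-5 = -10
  a_5 = -1·-10 + 1·5 = 15
  a_6 = -1·15 + 1·-10 = -25
  a_7 = -1·-25 + 1·15 = 40
  a_8 = -1·40 + 1·-25 = -65
  a_9 = -1·-65 + 1·40 = 105
  a_10 = -1·105 + 1·-65 = -170

-1,1 ; -170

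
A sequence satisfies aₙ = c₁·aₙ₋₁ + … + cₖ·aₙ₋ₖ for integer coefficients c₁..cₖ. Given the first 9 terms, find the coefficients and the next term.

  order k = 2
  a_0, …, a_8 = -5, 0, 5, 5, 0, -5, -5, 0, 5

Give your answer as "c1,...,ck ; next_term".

  a_2 = 1·0 + -1·-5 = 5
  a_3 = 1·5 + -1·0 = 5
  a_4 = 1·5 + -1·5 = 0
  a_5 = 1·0 + -1·5 = -5
  a_6 = 1·-5 + -1·0 = -5
  a_7 = 1·-5 + -1·-5 = 0
  a_8 = 1·0 + -1·-5 = 5
  a_9 = 1·5 + -1·0 = 5

1,-1 ; 5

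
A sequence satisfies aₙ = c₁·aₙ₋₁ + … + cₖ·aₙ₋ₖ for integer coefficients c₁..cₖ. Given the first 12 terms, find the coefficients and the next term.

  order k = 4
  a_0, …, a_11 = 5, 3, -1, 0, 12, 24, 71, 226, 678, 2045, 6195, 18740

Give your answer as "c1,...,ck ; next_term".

2,2,3,1 ; 56683

  a_4 = 2·0 + 2·-1 + 3·3 + 1·5 = 12
  a_5 = 2·12 + 2·0 + 3·-1 + 1·3 = 24
  a_6 = 2·24 + 2·12 + 3·0 + 1·-1 = 71
  a_7 = 2·71 + 2·24 + 3·12 + 1·0 = 226
  a_8 = 2·226 + 2·71 + 3·24 + 1·12 = 678
  a_9 = 2·678 + 2·226 + 3·71 + 1·24 = 2045
  a_10 = 2·2045 + 2·678 + 3·226 + 1·71 = 6195
  a_11 = 2·6195 + 2·2045 + 3·678 + 1·226 = 18740
  a_12 = 2·18740 + 2·6195 + 3·2045 + 1·678 = 56683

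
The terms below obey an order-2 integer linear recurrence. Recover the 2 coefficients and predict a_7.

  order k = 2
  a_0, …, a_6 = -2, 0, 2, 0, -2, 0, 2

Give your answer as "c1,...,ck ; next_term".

  a_2 = 0·0 + -1·-2 = 2
  a_3 = 0·2 + -1·0 = 0
  a_4 = 0·0 + -1·2 = -2
  a_5 = 0·-2 + -1·0 = 0
  a_6 = 0·0 + -1·-2 = 2
  a_7 = 0·2 + -1·0 = 0

0,-1 ; 0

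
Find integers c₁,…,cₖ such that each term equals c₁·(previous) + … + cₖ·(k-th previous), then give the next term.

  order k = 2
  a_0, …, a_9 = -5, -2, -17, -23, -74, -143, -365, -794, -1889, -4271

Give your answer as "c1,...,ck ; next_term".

1,3 ; -9938

  a_2 = 1·-2 + 3·-5 = -17
  a_3 = 1·-17 + 3·-2 = -23
  a_4 = 1·-23 + 3·-17 = -74
  a_5 = 1·-74 + 3·-23 = -143
  a_6 = 1·-143 + 3·-74 = -365
  a_7 = 1·-365 + 3·-143 = -794
  a_8 = 1·-794 + 3·-365 = -1889
  a_9 = 1·-1889 + 3·-794 = -4271
  a_10 = 1·-4271 + 3·-1889 = -9938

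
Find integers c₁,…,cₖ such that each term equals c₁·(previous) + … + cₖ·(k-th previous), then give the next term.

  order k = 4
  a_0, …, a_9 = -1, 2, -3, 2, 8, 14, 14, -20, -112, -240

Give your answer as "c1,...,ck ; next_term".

2,-2,-2,-2 ; -244

  a_4 = 2·2 + -2·-3 + -2·2 + -2·-1 = 8
  a_5 = 2·8 + -2·2 + -2·-3 + -2·2 = 14
  a_6 = 2·14 + -2·8 + -2·2 + -2·-3 = 14
  a_7 = 2·14 + -2·14 + -2·8 + -2·2 = -20
  a_8 = 2·-20 + -2·14 + -2·14 + -2·8 = -112
  a_9 = 2·-112 + -2·-20 + -2·14 + -2·14 = -240
  a_10 = 2·-240 + -2·-112 + -2·-20 + -2·14 = -244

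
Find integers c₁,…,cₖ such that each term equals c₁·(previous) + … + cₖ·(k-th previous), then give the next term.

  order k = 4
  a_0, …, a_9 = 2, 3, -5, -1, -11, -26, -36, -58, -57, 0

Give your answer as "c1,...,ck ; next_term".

  a_4 = 2·-1 + 0·-5 + -1·3 + -3·2 = -11
  a_5 = 2·-11 + 0·-1 + -1·-5 + -3·3 = -26
  a_6 = 2·-26 + 0·-11 + -1·-1 + -3·-5 = -36
  a_7 = 2·-36 + 0·-26 + -1·-11 + -3·-1 = -58
  a_8 = 2·-58 + 0·-36 + -1·-26 + -3·-11 = -57
  a_9 = 2·-57 + 0·-58 + -1·-36 + -3·-26 = 0
  a_10 = 2·0 + 0·-57 + -1·-58 + -3·-36 = 166

2,0,-1,-3 ; 166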